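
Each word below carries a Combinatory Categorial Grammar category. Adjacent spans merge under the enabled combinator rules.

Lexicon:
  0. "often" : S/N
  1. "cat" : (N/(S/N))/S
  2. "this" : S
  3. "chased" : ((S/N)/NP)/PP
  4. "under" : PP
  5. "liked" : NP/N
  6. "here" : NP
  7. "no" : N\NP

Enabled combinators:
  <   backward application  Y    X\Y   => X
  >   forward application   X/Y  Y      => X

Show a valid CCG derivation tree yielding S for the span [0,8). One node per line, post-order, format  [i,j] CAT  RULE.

[0,1] S/N  lex  "often"
[1,2] (N/(S/N))/S  lex  "cat"
[2,3] S  lex  "this"
[1,3] N/(S/N)  >  k=2
[3,4] ((S/N)/NP)/PP  lex  "chased"
[4,5] PP  lex  "under"
[3,5] (S/N)/NP  >  k=4
[5,6] NP/N  lex  "liked"
[6,7] NP  lex  "here"
[7,8] N\NP  lex  "no"
[6,8] N  <  k=7
[5,8] NP  >  k=6
[3,8] S/N  >  k=5
[1,8] N  >  k=3
[0,8] S  >  k=1

[0,8] S   >
  [0,1] "often" : S/N
  [1,8] N   >
    [1,3] N/(S/N)   >
      [1,2] "cat" : (N/(S/N))/S
      [2,3] "this" : S
    [3,8] S/N   >
      [3,5] (S/N)/NP   >
        [3,4] "chased" : ((S/N)/NP)/PP
        [4,5] "under" : PP
      [5,8] NP   >
        [5,6] "liked" : NP/N
        [6,8] N   <
          [6,7] "here" : NP
          [7,8] "no" : N\NP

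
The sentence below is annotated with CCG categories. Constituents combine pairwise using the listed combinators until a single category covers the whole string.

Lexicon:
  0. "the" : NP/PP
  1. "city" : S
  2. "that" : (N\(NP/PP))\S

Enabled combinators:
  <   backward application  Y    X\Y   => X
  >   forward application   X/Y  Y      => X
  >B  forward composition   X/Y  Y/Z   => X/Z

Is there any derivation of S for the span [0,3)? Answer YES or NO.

NO

NP/PP S (N\(NP/PP))\S
CKY chart[0,3] = {N}; S ∉ chart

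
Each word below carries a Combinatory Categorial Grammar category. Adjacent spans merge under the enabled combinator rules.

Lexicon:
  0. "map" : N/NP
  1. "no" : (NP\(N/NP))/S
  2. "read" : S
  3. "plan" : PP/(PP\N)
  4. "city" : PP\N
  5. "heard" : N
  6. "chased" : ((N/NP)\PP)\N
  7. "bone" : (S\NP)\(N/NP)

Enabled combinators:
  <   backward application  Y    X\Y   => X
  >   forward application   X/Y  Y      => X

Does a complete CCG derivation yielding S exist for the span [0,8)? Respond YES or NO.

YES

[0,8] S   <
  [0,3] NP   <
    [0,1] "map" : N/NP
    [1,3] NP\(N/NP)   >
      [1,2] "no" : (NP\(N/NP))/S
      [2,3] "read" : S
  [3,8] S\NP   <
    [3,7] N/NP   <
      [3,5] PP   >
        [3,4] "plan" : PP/(PP\N)
        [4,5] "city" : PP\N
      [5,7] (N/NP)\PP   <
        [5,6] "heard" : N
        [6,7] "chased" : ((N/NP)\PP)\N
    [7,8] "bone" : (S\NP)\(N/NP)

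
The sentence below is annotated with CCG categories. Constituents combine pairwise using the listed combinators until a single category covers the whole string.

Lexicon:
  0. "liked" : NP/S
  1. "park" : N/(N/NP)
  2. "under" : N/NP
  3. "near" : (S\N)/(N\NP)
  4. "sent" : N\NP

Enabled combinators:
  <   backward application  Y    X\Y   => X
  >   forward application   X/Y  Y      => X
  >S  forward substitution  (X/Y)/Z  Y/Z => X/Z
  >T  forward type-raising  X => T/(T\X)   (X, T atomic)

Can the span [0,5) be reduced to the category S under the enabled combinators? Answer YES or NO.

NO

NP/S N/(N/NP) N/NP (S\N)/(N\NP) N\NP
CKY chart[0,5] = {N/(N\NP), NP, NP/(NP\NP), PP/(PP\NP), S/(S\NP)}; S ∉ chart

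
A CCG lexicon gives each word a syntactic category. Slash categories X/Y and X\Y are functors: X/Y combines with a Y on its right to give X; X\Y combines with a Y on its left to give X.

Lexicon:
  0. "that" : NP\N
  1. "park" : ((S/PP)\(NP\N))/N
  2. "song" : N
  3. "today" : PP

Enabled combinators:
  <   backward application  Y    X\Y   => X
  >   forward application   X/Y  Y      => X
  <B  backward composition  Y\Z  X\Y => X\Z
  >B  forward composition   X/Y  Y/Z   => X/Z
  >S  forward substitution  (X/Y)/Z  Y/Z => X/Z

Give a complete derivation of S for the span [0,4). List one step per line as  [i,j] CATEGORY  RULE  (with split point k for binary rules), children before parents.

[0,4] S   >
  [0,3] S/PP   <
    [0,1] "that" : NP\N
    [1,3] (S/PP)\(NP\N)   >
      [1,2] "park" : ((S/PP)\(NP\N))/N
      [2,3] "song" : N
  [3,4] "today" : PP

[0,1] NP\N  lex  "that"
[1,2] ((S/PP)\(NP\N))/N  lex  "park"
[2,3] N  lex  "song"
[1,3] (S/PP)\(NP\N)  >  k=2
[0,3] S/PP  <  k=1
[3,4] PP  lex  "today"
[0,4] S  >  k=3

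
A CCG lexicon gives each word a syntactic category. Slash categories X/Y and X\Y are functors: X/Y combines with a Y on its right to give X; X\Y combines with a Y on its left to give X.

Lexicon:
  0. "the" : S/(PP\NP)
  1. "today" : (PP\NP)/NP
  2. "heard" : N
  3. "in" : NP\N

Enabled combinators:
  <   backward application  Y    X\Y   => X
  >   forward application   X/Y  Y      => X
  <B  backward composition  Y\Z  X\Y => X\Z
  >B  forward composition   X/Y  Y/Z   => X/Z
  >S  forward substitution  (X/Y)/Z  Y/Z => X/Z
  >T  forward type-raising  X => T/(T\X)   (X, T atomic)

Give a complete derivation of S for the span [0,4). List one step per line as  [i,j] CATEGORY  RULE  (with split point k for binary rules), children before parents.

[0,4] S   >
  [0,2] S/NP   >B
    [0,1] "the" : S/(PP\NP)
    [1,2] "today" : (PP\NP)/NP
  [2,4] NP   <
    [2,3] "heard" : N
    [3,4] "in" : NP\N

[0,1] S/(PP\NP)  lex  "the"
[1,2] (PP\NP)/NP  lex  "today"
[0,2] S/NP  >B  k=1
[2,3] N  lex  "heard"
[3,4] NP\N  lex  "in"
[2,4] NP  <  k=3
[0,4] S  >  k=2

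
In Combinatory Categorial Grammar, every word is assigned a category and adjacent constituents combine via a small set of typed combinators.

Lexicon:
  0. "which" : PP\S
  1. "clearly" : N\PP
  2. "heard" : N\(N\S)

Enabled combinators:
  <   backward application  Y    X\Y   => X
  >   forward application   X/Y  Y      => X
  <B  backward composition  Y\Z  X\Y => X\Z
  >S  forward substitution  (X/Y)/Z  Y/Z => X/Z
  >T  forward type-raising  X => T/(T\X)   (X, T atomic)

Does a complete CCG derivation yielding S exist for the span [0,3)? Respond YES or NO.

NO

PP\S N\PP N\(N\S)
CKY chart[0,3] = {N, N/(N\N), NP/(NP\N), PP/(PP\N), S/(S\N)}; S ∉ chart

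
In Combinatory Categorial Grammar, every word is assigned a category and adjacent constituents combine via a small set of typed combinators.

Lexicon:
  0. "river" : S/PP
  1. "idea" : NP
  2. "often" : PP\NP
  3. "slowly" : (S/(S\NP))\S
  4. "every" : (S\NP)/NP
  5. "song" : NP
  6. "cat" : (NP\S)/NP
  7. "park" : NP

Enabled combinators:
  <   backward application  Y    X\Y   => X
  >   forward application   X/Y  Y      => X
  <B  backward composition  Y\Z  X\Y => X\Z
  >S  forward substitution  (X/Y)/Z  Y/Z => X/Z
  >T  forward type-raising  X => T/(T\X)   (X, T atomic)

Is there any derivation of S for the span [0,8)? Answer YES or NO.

S/PP NP PP\NP (S/(S\NP))\S (S\NP)/NP NP (NP\S)/NP NP
CKY chart[0,8] = {N/(N\NP), NP, NP/(NP\NP), PP/(PP\NP), S/(S\NP)}; S ∉ chart

NO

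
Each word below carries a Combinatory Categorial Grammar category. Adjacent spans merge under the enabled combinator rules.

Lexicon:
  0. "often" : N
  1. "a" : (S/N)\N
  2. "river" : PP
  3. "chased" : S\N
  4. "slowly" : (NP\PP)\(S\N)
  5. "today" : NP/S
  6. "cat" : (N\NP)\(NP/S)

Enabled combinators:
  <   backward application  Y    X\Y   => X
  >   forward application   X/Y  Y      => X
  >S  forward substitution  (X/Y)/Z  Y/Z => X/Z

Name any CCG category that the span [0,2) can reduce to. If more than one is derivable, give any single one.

S/N

[0,7] S   >
  [0,2] S/N   <
    [0,1] "often" : N
    [1,2] "a" : (S/N)\N
  [2,7] N   <
    [2,5] NP   <
      [2,3] "river" : PP
      [3,5] NP\PP   <
        [3,4] "chased" : S\N
        [4,5] "slowly" : (NP\PP)\(S\N)
    [5,7] N\NP   <
      [5,6] "today" : NP/S
      [6,7] "cat" : (N\NP)\(NP/S)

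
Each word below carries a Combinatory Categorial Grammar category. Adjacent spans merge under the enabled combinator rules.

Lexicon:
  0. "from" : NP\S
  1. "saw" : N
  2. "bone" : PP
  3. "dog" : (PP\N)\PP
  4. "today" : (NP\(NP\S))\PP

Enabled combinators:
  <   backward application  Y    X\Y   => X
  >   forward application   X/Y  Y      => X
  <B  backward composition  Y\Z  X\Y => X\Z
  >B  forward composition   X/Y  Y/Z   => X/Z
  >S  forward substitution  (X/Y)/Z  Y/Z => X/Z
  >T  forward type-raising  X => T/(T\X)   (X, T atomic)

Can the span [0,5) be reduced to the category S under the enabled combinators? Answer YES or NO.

NO

NP\S N PP (PP\N)\PP (NP\(NP\S))\PP
CKY chart[0,5] = {N/(N\NP), NP, NP/(NP\NP), PP/(PP\NP), S/(S\NP)}; S ∉ chart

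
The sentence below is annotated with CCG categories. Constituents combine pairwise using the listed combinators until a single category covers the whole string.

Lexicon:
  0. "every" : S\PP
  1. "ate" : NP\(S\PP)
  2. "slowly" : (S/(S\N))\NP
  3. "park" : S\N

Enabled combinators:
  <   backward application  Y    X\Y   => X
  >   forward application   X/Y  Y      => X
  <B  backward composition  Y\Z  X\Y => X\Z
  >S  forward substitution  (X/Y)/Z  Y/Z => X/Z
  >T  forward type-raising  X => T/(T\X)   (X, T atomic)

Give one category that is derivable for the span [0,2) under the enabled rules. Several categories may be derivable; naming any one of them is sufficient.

[0,4] S   >
  [0,3] S/(S\N)   <
    [0,2] NP   <
      [0,1] "every" : S\PP
      [1,2] "ate" : NP\(S\PP)
    [2,3] "slowly" : (S/(S\N))\NP
  [3,4] "park" : S\N

NP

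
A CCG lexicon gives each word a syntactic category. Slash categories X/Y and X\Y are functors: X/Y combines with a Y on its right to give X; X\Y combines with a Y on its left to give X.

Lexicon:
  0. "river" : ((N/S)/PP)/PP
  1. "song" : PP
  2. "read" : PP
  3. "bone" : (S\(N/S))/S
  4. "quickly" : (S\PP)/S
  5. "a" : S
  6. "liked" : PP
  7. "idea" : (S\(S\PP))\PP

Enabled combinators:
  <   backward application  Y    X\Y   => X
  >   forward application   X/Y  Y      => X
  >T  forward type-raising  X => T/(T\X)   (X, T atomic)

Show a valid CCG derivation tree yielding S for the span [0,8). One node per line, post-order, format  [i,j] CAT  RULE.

[0,1] ((N/S)/PP)/PP  lex  "river"
[1,2] PP  lex  "song"
[0,2] (N/S)/PP  >  k=1
[2,3] PP  lex  "read"
[0,3] N/S  >  k=2
[3,4] (S\(N/S))/S  lex  "bone"
[4,5] (S\PP)/S  lex  "quickly"
[5,6] S  lex  "a"
[4,6] S\PP  >  k=5
[6,7] PP  lex  "liked"
[7,8] (S\(S\PP))\PP  lex  "idea"
[6,8] S\(S\PP)  <  k=7
[4,8] S  <  k=6
[3,8] S\(N/S)  >  k=4
[0,8] S  <  k=3

[0,8] S   <
  [0,3] N/S   >
    [0,2] (N/S)/PP   >
      [0,1] "river" : ((N/S)/PP)/PP
      [1,2] "song" : PP
    [2,3] "read" : PP
  [3,8] S\(N/S)   >
    [3,4] "bone" : (S\(N/S))/S
    [4,8] S   <
      [4,6] S\PP   >
        [4,5] "quickly" : (S\PP)/S
        [5,6] "a" : S
      [6,8] S\(S\PP)   <
        [6,7] "liked" : PP
        [7,8] "idea" : (S\(S\PP))\PP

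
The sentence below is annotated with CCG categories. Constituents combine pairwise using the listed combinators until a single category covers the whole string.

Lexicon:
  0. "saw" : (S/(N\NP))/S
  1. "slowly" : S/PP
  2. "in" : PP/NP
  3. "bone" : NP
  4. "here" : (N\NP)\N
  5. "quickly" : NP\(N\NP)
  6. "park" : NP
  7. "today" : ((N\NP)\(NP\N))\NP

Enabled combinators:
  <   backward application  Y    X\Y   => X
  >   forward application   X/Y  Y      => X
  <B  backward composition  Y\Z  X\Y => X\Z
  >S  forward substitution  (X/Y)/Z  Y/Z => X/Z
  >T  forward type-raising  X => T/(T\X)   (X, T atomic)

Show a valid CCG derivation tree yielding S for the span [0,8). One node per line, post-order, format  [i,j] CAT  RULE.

[0,8] S   >
  [0,4] S/(N\NP)   >
    [0,1] "saw" : (S/(N\NP))/S
    [1,4] S   >
      [1,2] "slowly" : S/PP
      [2,4] PP   >
        [2,3] "in" : PP/NP
        [3,4] "bone" : NP
  [4,8] N\NP   <
    [4,6] NP\N   <B
      [4,5] "here" : (N\NP)\N
      [5,6] "quickly" : NP\(N\NP)
    [6,8] (N\NP)\(NP\N)   <
      [6,7] "park" : NP
      [7,8] "today" : ((N\NP)\(NP\N))\NP

[0,1] (S/(N\NP))/S  lex  "saw"
[1,2] S/PP  lex  "slowly"
[2,3] PP/NP  lex  "in"
[3,4] NP  lex  "bone"
[2,4] PP  >  k=3
[1,4] S  >  k=2
[0,4] S/(N\NP)  >  k=1
[4,5] (N\NP)\N  lex  "here"
[5,6] NP\(N\NP)  lex  "quickly"
[4,6] NP\N  <B  k=5
[6,7] NP  lex  "park"
[7,8] ((N\NP)\(NP\N))\NP  lex  "today"
[6,8] (N\NP)\(NP\N)  <  k=7
[4,8] N\NP  <  k=6
[0,8] S  >  k=4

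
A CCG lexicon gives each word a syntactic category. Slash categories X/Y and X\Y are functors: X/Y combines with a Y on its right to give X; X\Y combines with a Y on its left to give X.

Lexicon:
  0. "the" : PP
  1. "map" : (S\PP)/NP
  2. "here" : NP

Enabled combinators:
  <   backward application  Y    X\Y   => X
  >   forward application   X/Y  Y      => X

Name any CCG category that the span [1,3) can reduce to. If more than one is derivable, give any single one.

[0,3] S   <
  [0,1] "the" : PP
  [1,3] S\PP   >
    [1,2] "map" : (S\PP)/NP
    [2,3] "here" : NP

S\PP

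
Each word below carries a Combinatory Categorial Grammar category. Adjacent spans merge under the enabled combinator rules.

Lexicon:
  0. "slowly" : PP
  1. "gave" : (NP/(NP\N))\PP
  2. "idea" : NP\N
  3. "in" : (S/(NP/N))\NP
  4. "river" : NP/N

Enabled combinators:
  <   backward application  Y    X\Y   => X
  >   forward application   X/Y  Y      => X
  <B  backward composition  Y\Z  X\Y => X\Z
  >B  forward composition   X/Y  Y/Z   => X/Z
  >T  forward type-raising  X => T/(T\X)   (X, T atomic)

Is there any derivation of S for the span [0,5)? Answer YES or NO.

[0,5] S   >
  [0,4] S/(NP/N)   <
    [0,3] NP   >
      [0,2] NP/(NP\N)   <
        [0,1] "slowly" : PP
        [1,2] "gave" : (NP/(NP\N))\PP
      [2,3] "idea" : NP\N
    [3,4] "in" : (S/(NP/N))\NP
  [4,5] "river" : NP/N

YES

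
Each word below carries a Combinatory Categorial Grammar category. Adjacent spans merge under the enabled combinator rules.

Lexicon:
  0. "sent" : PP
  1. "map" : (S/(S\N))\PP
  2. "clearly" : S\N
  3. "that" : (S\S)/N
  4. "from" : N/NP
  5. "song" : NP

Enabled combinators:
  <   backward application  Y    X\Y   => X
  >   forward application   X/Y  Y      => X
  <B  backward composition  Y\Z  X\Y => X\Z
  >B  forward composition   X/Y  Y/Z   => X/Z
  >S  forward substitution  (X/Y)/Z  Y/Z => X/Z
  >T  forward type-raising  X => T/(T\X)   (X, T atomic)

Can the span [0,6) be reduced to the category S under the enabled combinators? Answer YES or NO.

YES

[0,6] S   >
  [0,2] S/(S\N)   <
    [0,1] "sent" : PP
    [1,2] "map" : (S/(S\N))\PP
  [2,6] S\N   <B
    [2,3] "clearly" : S\N
    [3,6] S\S   >
      [3,4] "that" : (S\S)/N
      [4,6] N   >
        [4,5] "from" : N/NP
        [5,6] "song" : NP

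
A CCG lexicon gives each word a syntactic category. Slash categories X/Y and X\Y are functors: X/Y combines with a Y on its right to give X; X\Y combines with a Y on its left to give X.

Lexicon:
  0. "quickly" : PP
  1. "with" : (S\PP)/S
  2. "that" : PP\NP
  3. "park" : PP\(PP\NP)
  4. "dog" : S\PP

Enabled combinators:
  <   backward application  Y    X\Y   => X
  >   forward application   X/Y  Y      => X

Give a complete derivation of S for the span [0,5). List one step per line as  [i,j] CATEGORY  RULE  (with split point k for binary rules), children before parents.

[0,1] PP  lex  "quickly"
[1,2] (S\PP)/S  lex  "with"
[2,3] PP\NP  lex  "that"
[3,4] PP\(PP\NP)  lex  "park"
[2,4] PP  <  k=3
[4,5] S\PP  lex  "dog"
[2,5] S  <  k=4
[1,5] S\PP  >  k=2
[0,5] S  <  k=1

[0,5] S   <
  [0,1] "quickly" : PP
  [1,5] S\PP   >
    [1,2] "with" : (S\PP)/S
    [2,5] S   <
      [2,4] PP   <
        [2,3] "that" : PP\NP
        [3,4] "park" : PP\(PP\NP)
      [4,5] "dog" : S\PP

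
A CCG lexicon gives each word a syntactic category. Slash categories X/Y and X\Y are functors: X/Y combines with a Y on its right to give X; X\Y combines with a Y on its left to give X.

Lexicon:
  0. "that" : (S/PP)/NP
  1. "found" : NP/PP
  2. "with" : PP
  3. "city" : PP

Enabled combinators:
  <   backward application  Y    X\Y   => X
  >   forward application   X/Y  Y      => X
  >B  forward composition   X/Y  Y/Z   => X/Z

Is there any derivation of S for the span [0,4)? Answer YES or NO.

YES

[0,4] S   >
  [0,3] S/PP   >
    [0,1] "that" : (S/PP)/NP
    [1,3] NP   >
      [1,2] "found" : NP/PP
      [2,3] "with" : PP
  [3,4] "city" : PP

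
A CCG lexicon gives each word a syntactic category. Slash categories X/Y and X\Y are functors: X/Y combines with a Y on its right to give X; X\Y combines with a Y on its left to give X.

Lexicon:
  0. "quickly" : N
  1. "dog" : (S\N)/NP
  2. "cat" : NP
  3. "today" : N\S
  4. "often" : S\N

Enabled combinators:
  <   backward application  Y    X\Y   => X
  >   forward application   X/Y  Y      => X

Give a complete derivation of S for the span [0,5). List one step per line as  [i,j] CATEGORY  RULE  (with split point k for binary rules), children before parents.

[0,1] N  lex  "quickly"
[1,2] (S\N)/NP  lex  "dog"
[2,3] NP  lex  "cat"
[1,3] S\N  >  k=2
[0,3] S  <  k=1
[3,4] N\S  lex  "today"
[0,4] N  <  k=3
[4,5] S\N  lex  "often"
[0,5] S  <  k=4

[0,5] S   <
  [0,4] N   <
    [0,3] S   <
      [0,1] "quickly" : N
      [1,3] S\N   >
        [1,2] "dog" : (S\N)/NP
        [2,3] "cat" : NP
    [3,4] "today" : N\S
  [4,5] "often" : S\N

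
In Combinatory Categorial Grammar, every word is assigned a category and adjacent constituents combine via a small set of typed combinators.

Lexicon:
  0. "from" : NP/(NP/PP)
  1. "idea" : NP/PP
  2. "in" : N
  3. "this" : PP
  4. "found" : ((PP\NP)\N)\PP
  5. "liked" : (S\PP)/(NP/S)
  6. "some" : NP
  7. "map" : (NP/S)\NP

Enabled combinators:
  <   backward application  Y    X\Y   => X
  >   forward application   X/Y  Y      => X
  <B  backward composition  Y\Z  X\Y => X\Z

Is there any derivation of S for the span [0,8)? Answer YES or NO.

[0,8] S   <
  [0,5] PP   <
    [0,2] NP   >
      [0,1] "from" : NP/(NP/PP)
      [1,2] "idea" : NP/PP
    [2,5] PP\NP   <
      [2,3] "in" : N
      [3,5] (PP\NP)\N   <
        [3,4] "this" : PP
        [4,5] "found" : ((PP\NP)\N)\PP
  [5,8] S\PP   >
    [5,6] "liked" : (S\PP)/(NP/S)
    [6,8] NP/S   <
      [6,7] "some" : NP
      [7,8] "map" : (NP/S)\NP

YES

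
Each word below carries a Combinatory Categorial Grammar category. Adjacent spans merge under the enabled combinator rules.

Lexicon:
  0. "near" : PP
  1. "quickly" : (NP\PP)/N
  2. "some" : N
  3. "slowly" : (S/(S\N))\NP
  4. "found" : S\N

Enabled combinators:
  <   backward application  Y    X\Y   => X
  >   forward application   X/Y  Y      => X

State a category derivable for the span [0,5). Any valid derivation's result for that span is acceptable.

S

[0,5] S   >
  [0,4] S/(S\N)   <
    [0,3] NP   <
      [0,1] "near" : PP
      [1,3] NP\PP   >
        [1,2] "quickly" : (NP\PP)/N
        [2,3] "some" : N
    [3,4] "slowly" : (S/(S\N))\NP
  [4,5] "found" : S\N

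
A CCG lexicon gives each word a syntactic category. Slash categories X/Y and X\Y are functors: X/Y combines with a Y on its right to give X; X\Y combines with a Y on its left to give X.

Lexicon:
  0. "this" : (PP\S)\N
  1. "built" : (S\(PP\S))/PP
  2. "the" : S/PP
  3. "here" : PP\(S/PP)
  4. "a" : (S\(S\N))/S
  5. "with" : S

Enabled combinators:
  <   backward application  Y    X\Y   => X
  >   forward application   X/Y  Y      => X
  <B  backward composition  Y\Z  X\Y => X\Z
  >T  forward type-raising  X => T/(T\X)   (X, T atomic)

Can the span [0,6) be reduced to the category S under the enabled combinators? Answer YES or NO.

[0,6] S   <
  [0,4] S\N   <B
    [0,1] "this" : (PP\S)\N
    [1,4] S\(PP\S)   >
      [1,2] "built" : (S\(PP\S))/PP
      [2,4] PP   <
        [2,3] "the" : S/PP
        [3,4] "here" : PP\(S/PP)
  [4,6] S\(S\N)   >
    [4,5] "a" : (S\(S\N))/S
    [5,6] "with" : S

YES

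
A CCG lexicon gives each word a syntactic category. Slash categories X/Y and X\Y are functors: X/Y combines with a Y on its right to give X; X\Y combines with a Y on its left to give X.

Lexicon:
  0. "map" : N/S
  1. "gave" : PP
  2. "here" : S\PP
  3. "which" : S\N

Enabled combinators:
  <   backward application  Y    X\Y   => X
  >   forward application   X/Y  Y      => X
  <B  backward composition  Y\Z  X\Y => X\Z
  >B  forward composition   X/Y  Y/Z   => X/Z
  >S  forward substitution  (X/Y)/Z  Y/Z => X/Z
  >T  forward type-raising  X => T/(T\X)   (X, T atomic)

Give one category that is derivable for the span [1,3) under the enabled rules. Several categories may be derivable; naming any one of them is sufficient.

S

[0,4] S   <
  [0,3] N   >
    [0,1] "map" : N/S
    [1,3] S   <
      [1,2] "gave" : PP
      [2,3] "here" : S\PP
  [3,4] "which" : S\N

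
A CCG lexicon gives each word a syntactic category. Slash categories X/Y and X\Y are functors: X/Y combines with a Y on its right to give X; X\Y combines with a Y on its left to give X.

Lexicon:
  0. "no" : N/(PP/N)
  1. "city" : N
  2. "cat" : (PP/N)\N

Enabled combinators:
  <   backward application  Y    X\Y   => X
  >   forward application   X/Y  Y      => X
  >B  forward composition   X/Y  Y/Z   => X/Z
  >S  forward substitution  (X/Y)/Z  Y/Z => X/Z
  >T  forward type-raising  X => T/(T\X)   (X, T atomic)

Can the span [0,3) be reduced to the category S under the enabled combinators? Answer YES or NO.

N/(PP/N) N (PP/N)\N
CKY chart[0,3] = {N, N/(N\N), NP/(NP\N), PP/(PP\N), S/(S\N)}; S ∉ chart

NO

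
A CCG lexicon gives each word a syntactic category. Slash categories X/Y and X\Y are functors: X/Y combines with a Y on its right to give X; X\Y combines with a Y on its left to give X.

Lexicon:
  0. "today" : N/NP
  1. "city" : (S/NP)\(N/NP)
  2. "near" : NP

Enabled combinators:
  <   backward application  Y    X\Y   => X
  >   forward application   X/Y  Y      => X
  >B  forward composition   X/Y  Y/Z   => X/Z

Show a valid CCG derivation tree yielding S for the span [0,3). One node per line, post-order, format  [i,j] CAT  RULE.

[0,1] N/NP  lex  "today"
[1,2] (S/NP)\(N/NP)  lex  "city"
[0,2] S/NP  <  k=1
[2,3] NP  lex  "near"
[0,3] S  >  k=2

[0,3] S   >
  [0,2] S/NP   <
    [0,1] "today" : N/NP
    [1,2] "city" : (S/NP)\(N/NP)
  [2,3] "near" : NP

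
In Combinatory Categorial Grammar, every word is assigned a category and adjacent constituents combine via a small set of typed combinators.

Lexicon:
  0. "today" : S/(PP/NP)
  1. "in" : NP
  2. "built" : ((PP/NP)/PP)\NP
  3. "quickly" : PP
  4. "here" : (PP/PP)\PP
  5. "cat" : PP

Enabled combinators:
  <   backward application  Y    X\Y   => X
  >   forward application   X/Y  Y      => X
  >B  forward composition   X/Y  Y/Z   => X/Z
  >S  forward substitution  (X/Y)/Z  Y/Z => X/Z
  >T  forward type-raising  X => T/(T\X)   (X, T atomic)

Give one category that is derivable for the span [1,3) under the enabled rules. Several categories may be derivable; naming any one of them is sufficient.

[0,6] S   >
  [0,5] S/PP   >B
    [0,3] S/PP   >B
      [0,1] "today" : S/(PP/NP)
      [1,3] (PP/NP)/PP   <
        [1,2] "in" : NP
        [2,3] "built" : ((PP/NP)/PP)\NP
    [3,5] PP/PP   <
      [3,4] "quickly" : PP
      [4,5] "here" : (PP/PP)\PP
  [5,6] "cat" : PP

(PP/NP)/PP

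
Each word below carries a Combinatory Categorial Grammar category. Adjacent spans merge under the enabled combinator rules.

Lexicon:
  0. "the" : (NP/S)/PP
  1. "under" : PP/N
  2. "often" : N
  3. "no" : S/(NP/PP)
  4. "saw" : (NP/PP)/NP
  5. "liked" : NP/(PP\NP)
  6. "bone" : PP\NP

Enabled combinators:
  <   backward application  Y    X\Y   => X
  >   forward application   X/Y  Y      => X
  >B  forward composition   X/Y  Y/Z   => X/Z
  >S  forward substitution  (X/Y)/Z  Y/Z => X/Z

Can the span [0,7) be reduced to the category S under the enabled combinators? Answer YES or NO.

(NP/S)/PP PP/N N S/(NP/PP) (NP/PP)/NP NP/(PP\NP) PP\NP
CKY chart[0,7] = {NP}; S ∉ chart

NO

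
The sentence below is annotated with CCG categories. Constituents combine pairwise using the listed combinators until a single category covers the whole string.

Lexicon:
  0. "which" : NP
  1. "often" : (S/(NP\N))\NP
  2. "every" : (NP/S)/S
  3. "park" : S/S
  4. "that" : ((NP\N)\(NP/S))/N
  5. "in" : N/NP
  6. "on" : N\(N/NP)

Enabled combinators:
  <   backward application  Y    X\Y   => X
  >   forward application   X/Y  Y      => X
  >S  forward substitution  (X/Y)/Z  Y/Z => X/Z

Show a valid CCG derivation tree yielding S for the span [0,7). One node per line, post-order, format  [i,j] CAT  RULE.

[0,7] S   >
  [0,2] S/(NP\N)   <
    [0,1] "which" : NP
    [1,2] "often" : (S/(NP\N))\NP
  [2,7] NP\N   <
    [2,4] NP/S   >S
      [2,3] "every" : (NP/S)/S
      [3,4] "park" : S/S
    [4,7] (NP\N)\(NP/S)   >
      [4,5] "that" : ((NP\N)\(NP/S))/N
      [5,7] N   <
        [5,6] "in" : N/NP
        [6,7] "on" : N\(N/NP)

[0,1] NP  lex  "which"
[1,2] (S/(NP\N))\NP  lex  "often"
[0,2] S/(NP\N)  <  k=1
[2,3] (NP/S)/S  lex  "every"
[3,4] S/S  lex  "park"
[2,4] NP/S  >S  k=3
[4,5] ((NP\N)\(NP/S))/N  lex  "that"
[5,6] N/NP  lex  "in"
[6,7] N\(N/NP)  lex  "on"
[5,7] N  <  k=6
[4,7] (NP\N)\(NP/S)  >  k=5
[2,7] NP\N  <  k=4
[0,7] S  >  k=2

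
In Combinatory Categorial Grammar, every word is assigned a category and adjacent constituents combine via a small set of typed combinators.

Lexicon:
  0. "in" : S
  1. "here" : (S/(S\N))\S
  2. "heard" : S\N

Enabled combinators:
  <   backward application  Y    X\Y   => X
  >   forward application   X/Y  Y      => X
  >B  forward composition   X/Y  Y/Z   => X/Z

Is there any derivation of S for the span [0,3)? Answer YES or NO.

YES

[0,3] S   >
  [0,2] S/(S\N)   <
    [0,1] "in" : S
    [1,2] "here" : (S/(S\N))\S
  [2,3] "heard" : S\N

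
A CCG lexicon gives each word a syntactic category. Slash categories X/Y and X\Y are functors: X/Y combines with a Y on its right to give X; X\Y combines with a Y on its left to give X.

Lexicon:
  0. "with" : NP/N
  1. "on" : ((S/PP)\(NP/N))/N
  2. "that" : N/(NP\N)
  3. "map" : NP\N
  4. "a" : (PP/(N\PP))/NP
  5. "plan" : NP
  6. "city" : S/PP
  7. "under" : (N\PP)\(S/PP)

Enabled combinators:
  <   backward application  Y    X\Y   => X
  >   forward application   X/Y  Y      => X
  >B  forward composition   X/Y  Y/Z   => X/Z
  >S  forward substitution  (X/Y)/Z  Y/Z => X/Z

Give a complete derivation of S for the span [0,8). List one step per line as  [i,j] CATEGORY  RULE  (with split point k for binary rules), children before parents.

[0,1] NP/N  lex  "with"
[1,2] ((S/PP)\(NP/N))/N  lex  "on"
[2,3] N/(NP\N)  lex  "that"
[3,4] NP\N  lex  "map"
[2,4] N  >  k=3
[1,4] (S/PP)\(NP/N)  >  k=2
[0,4] S/PP  <  k=1
[4,5] (PP/(N\PP))/NP  lex  "a"
[5,6] NP  lex  "plan"
[4,6] PP/(N\PP)  >  k=5
[6,7] S/PP  lex  "city"
[7,8] (N\PP)\(S/PP)  lex  "under"
[6,8] N\PP  <  k=7
[4,8] PP  >  k=6
[0,8] S  >  k=4

[0,8] S   >
  [0,4] S/PP   <
    [0,1] "with" : NP/N
    [1,4] (S/PP)\(NP/N)   >
      [1,2] "on" : ((S/PP)\(NP/N))/N
      [2,4] N   >
        [2,3] "that" : N/(NP\N)
        [3,4] "map" : NP\N
  [4,8] PP   >
    [4,6] PP/(N\PP)   >
      [4,5] "a" : (PP/(N\PP))/NP
      [5,6] "plan" : NP
    [6,8] N\PP   <
      [6,7] "city" : S/PP
      [7,8] "under" : (N\PP)\(S/PP)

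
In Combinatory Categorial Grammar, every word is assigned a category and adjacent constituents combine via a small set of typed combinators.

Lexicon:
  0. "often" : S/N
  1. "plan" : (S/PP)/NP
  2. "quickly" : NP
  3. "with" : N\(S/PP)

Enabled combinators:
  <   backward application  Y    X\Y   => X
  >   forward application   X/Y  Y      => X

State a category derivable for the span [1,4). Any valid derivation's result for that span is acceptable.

N

[0,4] S   >
  [0,1] "often" : S/N
  [1,4] N   <
    [1,3] S/PP   >
      [1,2] "plan" : (S/PP)/NP
      [2,3] "quickly" : NP
    [3,4] "with" : N\(S/PP)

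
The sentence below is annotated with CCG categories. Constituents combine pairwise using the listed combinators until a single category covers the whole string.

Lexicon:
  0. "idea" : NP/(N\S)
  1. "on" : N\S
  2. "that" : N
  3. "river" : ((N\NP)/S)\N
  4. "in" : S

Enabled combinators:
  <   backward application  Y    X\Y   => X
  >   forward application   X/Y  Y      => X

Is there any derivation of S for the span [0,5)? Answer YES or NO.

NO

NP/(N\S) N\S N ((N\NP)/S)\N S
CKY chart[0,5] = {N}; S ∉ chart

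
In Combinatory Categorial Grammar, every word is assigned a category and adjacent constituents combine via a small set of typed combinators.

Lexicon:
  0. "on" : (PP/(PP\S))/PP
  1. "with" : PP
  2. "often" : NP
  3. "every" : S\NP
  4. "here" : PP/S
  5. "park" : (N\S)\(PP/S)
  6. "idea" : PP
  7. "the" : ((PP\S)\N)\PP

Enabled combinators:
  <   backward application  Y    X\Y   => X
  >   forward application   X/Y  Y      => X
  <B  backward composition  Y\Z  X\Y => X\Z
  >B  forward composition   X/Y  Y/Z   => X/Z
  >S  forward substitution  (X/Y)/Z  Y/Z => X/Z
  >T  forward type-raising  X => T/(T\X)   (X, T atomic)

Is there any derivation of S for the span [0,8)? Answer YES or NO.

(PP/(PP\S))/PP PP NP S\NP PP/S (N\S)\(PP/S) PP ((PP\S)\N)\PP
CKY chart[0,8] = {N/(N\PP), NP/(NP\PP), PP, PP/(PP\PP), S/(S\PP)}; S ∉ chart

NO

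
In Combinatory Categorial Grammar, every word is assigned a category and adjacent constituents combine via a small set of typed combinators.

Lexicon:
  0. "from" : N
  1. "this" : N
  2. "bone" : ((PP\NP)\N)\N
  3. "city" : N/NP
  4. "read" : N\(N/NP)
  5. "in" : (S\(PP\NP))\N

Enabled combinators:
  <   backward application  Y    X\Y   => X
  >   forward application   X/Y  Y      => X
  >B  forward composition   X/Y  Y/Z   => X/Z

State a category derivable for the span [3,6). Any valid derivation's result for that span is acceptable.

[0,6] S   <
  [0,3] PP\NP   <
    [0,1] "from" : N
    [1,3] (PP\NP)\N   <
      [1,2] "this" : N
      [2,3] "bone" : ((PP\NP)\N)\N
  [3,6] S\(PP\NP)   <
    [3,5] N   <
      [3,4] "city" : N/NP
      [4,5] "read" : N\(N/NP)
    [5,6] "in" : (S\(PP\NP))\N

S\(PP\NP)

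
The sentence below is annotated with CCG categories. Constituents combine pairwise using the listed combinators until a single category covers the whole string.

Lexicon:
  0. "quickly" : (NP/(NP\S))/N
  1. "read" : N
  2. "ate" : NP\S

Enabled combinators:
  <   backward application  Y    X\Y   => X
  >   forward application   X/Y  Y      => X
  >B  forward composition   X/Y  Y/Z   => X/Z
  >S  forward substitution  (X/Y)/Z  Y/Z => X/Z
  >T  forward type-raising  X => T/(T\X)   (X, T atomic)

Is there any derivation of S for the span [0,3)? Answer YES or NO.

NO

(NP/(NP\S))/N N NP\S
CKY chart[0,3] = {N/(N\NP), NP, NP/(NP\NP), PP/(PP\NP), S/(S\NP)}; S ∉ chart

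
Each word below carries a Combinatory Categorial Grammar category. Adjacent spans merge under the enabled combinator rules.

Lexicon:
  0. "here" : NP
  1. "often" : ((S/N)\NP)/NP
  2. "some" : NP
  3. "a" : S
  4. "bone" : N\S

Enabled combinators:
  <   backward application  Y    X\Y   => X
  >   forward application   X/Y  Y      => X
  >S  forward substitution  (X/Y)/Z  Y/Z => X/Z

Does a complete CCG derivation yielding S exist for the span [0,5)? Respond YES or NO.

YES

[0,5] S   >
  [0,3] S/N   <
    [0,1] "here" : NP
    [1,3] (S/N)\NP   >
      [1,2] "often" : ((S/N)\NP)/NP
      [2,3] "some" : NP
  [3,5] N   <
    [3,4] "a" : S
    [4,5] "bone" : N\S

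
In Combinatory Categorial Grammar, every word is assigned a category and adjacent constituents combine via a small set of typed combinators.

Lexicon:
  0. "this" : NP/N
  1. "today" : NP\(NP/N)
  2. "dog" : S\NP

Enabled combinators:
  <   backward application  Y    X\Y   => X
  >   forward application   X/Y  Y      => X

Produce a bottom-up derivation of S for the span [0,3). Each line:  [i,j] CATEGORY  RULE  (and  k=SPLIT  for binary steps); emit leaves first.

[0,1] NP/N  lex  "this"
[1,2] NP\(NP/N)  lex  "today"
[0,2] NP  <  k=1
[2,3] S\NP  lex  "dog"
[0,3] S  <  k=2

[0,3] S   <
  [0,2] NP   <
    [0,1] "this" : NP/N
    [1,2] "today" : NP\(NP/N)
  [2,3] "dog" : S\NP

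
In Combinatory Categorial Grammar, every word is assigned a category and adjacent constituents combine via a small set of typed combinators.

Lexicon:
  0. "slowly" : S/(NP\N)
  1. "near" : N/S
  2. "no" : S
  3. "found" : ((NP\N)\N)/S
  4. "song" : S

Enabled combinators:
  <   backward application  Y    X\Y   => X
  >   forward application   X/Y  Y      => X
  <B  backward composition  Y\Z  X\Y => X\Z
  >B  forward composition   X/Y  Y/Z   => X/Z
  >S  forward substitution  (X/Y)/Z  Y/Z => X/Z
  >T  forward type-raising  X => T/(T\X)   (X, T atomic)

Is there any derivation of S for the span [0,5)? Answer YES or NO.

[0,5] S   >
  [0,1] "slowly" : S/(NP\N)
  [1,5] NP\N   <
    [1,3] N   >
      [1,2] "near" : N/S
      [2,3] "no" : S
    [3,5] (NP\N)\N   >
      [3,4] "found" : ((NP\N)\N)/S
      [4,5] "song" : S

YES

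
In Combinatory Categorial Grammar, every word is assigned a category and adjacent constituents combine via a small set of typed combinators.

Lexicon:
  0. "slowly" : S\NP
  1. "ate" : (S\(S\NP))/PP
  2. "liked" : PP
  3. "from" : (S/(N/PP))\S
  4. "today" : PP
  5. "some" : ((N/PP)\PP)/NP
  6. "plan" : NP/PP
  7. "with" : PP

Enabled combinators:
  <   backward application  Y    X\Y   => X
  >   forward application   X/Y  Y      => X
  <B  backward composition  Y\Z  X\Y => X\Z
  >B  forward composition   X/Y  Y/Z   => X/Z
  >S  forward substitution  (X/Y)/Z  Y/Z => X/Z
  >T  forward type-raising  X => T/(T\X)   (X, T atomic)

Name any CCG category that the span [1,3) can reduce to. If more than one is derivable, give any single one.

S\(S\NP)

[0,8] S   >
  [0,4] S/(N/PP)   <
    [0,3] S   <
      [0,1] "slowly" : S\NP
      [1,3] S\(S\NP)   >
        [1,2] "ate" : (S\(S\NP))/PP
        [2,3] "liked" : PP
    [3,4] "from" : (S/(N/PP))\S
  [4,8] N/PP   <
    [4,5] "today" : PP
    [5,8] (N/PP)\PP   >
      [5,6] "some" : ((N/PP)\PP)/NP
      [6,8] NP   >
        [6,7] "plan" : NP/PP
        [7,8] "with" : PP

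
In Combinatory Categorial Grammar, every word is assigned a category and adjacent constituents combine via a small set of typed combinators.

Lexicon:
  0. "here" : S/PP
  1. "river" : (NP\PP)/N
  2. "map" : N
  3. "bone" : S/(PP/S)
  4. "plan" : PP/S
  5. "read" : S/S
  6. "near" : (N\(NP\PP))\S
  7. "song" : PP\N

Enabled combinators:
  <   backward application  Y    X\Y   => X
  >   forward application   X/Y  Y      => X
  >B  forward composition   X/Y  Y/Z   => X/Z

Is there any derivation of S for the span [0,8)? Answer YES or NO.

YES

[0,8] S   >
  [0,1] "here" : S/PP
  [1,8] PP   <
    [1,7] N   <
      [1,3] NP\PP   >
        [1,2] "river" : (NP\PP)/N
        [2,3] "map" : N
      [3,7] N\(NP\PP)   <
        [3,6] S   >
          [3,4] "bone" : S/(PP/S)
          [4,6] PP/S   >B
            [4,5] "plan" : PP/S
            [5,6] "read" : S/S
        [6,7] "near" : (N\(NP\PP))\S
    [7,8] "song" : PP\N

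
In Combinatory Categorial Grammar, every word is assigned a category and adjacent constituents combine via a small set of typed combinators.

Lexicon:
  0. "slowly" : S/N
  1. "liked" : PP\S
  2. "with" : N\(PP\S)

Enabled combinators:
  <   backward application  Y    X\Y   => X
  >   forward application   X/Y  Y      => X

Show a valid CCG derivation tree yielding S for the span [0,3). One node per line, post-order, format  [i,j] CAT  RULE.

[0,3] S   >
  [0,1] "slowly" : S/N
  [1,3] N   <
    [1,2] "liked" : PP\S
    [2,3] "with" : N\(PP\S)

[0,1] S/N  lex  "slowly"
[1,2] PP\S  lex  "liked"
[2,3] N\(PP\S)  lex  "with"
[1,3] N  <  k=2
[0,3] S  >  k=1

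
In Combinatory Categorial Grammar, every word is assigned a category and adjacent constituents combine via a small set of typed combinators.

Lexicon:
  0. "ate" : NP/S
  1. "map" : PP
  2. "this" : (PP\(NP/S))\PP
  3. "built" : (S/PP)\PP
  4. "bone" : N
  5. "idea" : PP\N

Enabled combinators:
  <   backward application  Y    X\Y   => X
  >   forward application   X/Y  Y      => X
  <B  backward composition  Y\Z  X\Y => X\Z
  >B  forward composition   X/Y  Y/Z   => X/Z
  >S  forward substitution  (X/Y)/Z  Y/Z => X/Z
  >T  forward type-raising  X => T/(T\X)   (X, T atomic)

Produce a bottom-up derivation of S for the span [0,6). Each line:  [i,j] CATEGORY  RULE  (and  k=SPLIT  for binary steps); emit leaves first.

[0,1] NP/S  lex  "ate"
[1,2] PP  lex  "map"
[2,3] (PP\(NP/S))\PP  lex  "this"
[1,3] PP\(NP/S)  <  k=2
[0,3] PP  <  k=1
[3,4] (S/PP)\PP  lex  "built"
[0,4] S/PP  <  k=3
[4,5] N  lex  "bone"
[5,6] PP\N  lex  "idea"
[4,6] PP  <  k=5
[0,6] S  >  k=4

[0,6] S   >
  [0,4] S/PP   <
    [0,3] PP   <
      [0,1] "ate" : NP/S
      [1,3] PP\(NP/S)   <
        [1,2] "map" : PP
        [2,3] "this" : (PP\(NP/S))\PP
    [3,4] "built" : (S/PP)\PP
  [4,6] PP   <
    [4,5] "bone" : N
    [5,6] "idea" : PP\N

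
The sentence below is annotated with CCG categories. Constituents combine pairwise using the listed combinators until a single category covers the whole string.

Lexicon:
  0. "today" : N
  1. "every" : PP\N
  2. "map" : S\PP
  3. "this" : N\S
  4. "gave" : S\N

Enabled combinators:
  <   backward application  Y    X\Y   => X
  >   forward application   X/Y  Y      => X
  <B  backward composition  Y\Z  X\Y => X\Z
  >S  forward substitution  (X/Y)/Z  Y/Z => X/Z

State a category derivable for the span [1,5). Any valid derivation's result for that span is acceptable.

S\N

[0,5] S   <
  [0,1] "today" : N
  [1,5] S\N   <B
    [1,4] N\N   <B
      [1,2] "every" : PP\N
      [2,4] N\PP   <B
        [2,3] "map" : S\PP
        [3,4] "this" : N\S
    [4,5] "gave" : S\N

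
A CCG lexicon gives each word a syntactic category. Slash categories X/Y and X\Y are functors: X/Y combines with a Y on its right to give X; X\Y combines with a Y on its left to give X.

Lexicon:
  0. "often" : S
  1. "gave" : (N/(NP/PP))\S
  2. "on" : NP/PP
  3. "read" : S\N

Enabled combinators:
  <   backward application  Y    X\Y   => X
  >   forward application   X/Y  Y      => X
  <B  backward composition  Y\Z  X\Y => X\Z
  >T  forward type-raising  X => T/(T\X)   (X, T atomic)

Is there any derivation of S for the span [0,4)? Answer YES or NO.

[0,4] S   <
  [0,3] N   >
    [0,2] N/(NP/PP)   <
      [0,1] "often" : S
      [1,2] "gave" : (N/(NP/PP))\S
    [2,3] "on" : NP/PP
  [3,4] "read" : S\N

YES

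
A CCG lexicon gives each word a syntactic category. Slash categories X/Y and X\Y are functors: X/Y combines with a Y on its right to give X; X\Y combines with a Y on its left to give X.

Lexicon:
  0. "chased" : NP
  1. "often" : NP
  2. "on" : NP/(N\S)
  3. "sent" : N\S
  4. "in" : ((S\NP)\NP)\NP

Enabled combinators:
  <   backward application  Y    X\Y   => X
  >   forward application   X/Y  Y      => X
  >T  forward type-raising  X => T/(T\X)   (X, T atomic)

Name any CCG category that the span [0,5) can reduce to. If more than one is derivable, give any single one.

[0,5] S   >
  [0,1] S/(S\NP)   >T
    [0,1] "chased" : NP
  [1,5] S\NP   <
    [1,2] "often" : NP
    [2,5] (S\NP)\NP   <
      [2,4] NP   >
        [2,3] "on" : NP/(N\S)
        [3,4] "sent" : N\S
      [4,5] "in" : ((S\NP)\NP)\NP

S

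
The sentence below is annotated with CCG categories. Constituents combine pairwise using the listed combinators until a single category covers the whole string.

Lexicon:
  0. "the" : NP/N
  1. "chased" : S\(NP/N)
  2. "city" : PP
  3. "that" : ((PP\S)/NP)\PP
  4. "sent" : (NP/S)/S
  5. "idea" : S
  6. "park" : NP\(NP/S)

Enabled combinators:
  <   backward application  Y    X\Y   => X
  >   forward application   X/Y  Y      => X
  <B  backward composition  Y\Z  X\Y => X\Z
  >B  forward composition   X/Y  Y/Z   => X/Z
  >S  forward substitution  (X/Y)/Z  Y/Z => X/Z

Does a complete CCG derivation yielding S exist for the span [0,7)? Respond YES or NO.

NP/N S\(NP/N) PP ((PP\S)/NP)\PP (NP/S)/S S NP\(NP/S)
CKY chart[0,7] = {PP}; S ∉ chart

NO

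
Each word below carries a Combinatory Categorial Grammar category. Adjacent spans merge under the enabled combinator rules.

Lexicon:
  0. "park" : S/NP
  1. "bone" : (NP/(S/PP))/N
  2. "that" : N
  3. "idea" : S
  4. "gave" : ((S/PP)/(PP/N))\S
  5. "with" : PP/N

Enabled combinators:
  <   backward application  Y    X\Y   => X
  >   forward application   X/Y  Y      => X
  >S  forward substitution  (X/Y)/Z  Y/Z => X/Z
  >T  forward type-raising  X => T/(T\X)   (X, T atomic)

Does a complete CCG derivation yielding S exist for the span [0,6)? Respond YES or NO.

[0,6] S   >
  [0,1] "park" : S/NP
  [1,6] NP   >
    [1,3] NP/(S/PP)   >
      [1,2] "bone" : (NP/(S/PP))/N
      [2,3] "that" : N
    [3,6] S/PP   >
      [3,5] (S/PP)/(PP/N)   <
        [3,4] "idea" : S
        [4,5] "gave" : ((S/PP)/(PP/N))\S
      [5,6] "with" : PP/N

YES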